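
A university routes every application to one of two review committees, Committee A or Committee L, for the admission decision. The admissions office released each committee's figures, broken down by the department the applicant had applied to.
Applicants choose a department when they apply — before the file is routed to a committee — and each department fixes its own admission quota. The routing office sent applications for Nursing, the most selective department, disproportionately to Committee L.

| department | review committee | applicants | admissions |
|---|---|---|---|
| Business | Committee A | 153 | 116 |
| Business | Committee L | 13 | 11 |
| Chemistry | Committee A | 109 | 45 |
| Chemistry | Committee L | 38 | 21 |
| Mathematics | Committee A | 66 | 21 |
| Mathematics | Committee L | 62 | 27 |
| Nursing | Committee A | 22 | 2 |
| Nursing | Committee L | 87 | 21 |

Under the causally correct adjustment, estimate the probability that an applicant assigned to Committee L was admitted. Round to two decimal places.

0.55

Within every department level Committee L has the higher rate, yet pooled Committee A does — Simpson's reversal.
Department differs across review committees for reasons unrelated to any effect of the review committee itself, and it separately predicts the outcome — a classic confounder. We must compare within department levels.
Standardising Committee L to the population department mix: 0.302·11/13 + 0.267·21/38 + 0.233·27/62 + 0.198·21/87 = 0.552.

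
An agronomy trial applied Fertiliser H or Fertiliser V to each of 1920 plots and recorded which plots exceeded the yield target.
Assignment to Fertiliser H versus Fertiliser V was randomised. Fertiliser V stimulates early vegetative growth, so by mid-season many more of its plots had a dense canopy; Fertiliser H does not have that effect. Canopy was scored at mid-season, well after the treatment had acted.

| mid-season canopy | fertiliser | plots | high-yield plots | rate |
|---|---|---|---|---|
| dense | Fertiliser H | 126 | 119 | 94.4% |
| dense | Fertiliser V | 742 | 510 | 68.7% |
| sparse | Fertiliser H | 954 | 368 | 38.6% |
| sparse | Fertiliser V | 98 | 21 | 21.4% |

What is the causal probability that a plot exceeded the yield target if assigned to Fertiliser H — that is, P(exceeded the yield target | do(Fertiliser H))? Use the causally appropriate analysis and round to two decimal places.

0.45

The stratified and pooled comparisons disagree (Fertiliser H wins within each mid-season canopy; Fertiliser V wins overall), so the answer turns on the causal role of mid-season canopy.
The distribution of mid-season canopy is itself part of what the fertiliser does — it is an intermediate outcome. Holding it fixed would remove that part of the effect; the total effect is the pooled difference.
So P(outcome | do(Fertiliser H)) is just the pooled rate for Fertiliser H: 487/1080 = 0.451.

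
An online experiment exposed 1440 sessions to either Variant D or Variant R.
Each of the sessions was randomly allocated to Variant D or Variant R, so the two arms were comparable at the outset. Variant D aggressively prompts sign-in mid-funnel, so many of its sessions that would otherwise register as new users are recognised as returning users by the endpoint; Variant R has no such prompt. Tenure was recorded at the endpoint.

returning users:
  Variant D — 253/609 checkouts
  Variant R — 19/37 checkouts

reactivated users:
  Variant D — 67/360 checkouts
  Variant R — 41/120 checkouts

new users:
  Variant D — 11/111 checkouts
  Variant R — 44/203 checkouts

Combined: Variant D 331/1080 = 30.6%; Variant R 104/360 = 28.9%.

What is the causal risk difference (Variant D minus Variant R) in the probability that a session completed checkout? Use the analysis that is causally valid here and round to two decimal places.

+0.02

Because the variant influences user tenure, user tenure is a post-treatment mediator, not a confounder. Stratifying on it would bias the estimate; the causal effect is the crude pooled difference.
The causal difference is the pooled difference: 0.306 − 0.289 = +0.018.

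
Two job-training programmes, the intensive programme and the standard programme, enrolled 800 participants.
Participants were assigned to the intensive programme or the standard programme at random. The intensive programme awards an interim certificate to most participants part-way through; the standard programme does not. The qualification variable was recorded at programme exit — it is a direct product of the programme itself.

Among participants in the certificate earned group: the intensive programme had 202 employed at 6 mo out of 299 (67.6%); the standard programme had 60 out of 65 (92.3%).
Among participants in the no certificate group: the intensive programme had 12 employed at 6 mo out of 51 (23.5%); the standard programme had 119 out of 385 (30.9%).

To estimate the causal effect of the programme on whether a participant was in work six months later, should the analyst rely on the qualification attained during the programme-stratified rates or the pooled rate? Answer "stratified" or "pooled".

Qualification attained during the programme is recorded after the programme and is itself shifted by it — it sits on the causal path from programme to outcome. Conditioning on a mediator would strip out part of the effect we want; the pooled comparison gives the total causal effect.
Pooled: the intensive programme 61.1% vs the standard programme 39.8%; the intensive programme is higher overall.

pooled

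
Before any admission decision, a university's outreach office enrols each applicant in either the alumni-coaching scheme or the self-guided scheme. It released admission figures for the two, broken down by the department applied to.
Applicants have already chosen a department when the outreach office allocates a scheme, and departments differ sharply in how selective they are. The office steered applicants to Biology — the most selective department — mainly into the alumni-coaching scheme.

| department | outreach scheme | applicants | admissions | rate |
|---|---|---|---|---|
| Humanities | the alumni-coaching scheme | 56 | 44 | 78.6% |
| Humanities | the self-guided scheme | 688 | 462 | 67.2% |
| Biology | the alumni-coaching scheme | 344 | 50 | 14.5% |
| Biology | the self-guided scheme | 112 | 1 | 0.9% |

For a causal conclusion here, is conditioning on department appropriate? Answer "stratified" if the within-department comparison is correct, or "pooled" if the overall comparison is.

stratified

Within every department level the alumni-coaching scheme has the higher rate, yet pooled the self-guided scheme does — Simpson's reversal.
Department differs across outreach schemes for reasons unrelated to any effect of the outreach scheme itself, and it separately predicts the outcome — a classic confounder. We must compare within department levels.
Within each level — Humanities: 78.6% vs 67.2%; Biology: 14.5% vs 0.9% — the alumni-coaching scheme is higher every time.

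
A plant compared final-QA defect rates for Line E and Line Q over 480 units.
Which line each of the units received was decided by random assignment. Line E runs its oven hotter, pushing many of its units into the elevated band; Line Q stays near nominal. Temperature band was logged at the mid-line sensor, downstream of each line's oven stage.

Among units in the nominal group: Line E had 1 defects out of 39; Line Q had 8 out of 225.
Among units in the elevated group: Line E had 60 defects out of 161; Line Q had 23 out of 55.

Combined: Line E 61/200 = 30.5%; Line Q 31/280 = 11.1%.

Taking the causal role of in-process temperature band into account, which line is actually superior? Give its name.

The distribution of in-process temperature band is itself part of what the line does — it is an intermediate outcome. Holding it fixed would remove that part of the effect; the total effect is the pooled difference.
Pooled: Line E 30.5% vs Line Q 11.1%; Line Q is lower overall.

Line Q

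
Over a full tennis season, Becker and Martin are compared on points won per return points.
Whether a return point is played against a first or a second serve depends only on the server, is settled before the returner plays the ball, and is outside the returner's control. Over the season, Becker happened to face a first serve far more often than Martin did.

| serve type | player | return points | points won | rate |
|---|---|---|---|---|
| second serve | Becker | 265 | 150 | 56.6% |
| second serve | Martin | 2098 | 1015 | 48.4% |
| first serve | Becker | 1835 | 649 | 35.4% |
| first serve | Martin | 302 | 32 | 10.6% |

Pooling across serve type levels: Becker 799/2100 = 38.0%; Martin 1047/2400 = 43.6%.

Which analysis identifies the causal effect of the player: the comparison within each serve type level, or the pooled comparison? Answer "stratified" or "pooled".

stratified

Since serve type is a pre-existing factor (not a product of the player) and it affects the outcome on its own, it is a confounder. The stratified rates, not the pooled rate, identify the causal effect.
Within each level — second serve: 56.6% vs 48.4%; first serve: 35.4% vs 10.6% — Becker is higher every time.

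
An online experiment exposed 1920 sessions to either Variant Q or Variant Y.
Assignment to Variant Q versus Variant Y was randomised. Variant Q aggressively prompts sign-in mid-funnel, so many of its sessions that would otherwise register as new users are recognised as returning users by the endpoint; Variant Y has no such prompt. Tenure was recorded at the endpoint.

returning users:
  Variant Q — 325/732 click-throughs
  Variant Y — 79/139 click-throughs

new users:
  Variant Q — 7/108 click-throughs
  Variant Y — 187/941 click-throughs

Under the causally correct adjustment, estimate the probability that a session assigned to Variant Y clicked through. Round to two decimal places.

Because the variant influences user tenure, user tenure is a post-treatment mediator, not a confounder. Stratifying on it would bias the estimate; the causal effect is the crude pooled difference.
So P(outcome | do(Variant Y)) is just the pooled rate for Variant Y: 266/1080 = 0.246.

0.25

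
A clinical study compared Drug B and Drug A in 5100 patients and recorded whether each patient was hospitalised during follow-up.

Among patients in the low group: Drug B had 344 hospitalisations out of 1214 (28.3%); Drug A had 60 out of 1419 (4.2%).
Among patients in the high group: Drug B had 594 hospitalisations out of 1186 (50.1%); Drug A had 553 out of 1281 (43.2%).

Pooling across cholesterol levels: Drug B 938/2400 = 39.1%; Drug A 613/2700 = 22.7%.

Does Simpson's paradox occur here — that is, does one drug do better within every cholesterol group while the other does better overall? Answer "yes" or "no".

no

Within each cholesterol level (low 28.3% vs 4.2%; high 50.1% vs 43.2%), Drug A has the lower rate every time. Pooled: 39.1% vs 22.7% — Drug A has the lower rate overall. They agree.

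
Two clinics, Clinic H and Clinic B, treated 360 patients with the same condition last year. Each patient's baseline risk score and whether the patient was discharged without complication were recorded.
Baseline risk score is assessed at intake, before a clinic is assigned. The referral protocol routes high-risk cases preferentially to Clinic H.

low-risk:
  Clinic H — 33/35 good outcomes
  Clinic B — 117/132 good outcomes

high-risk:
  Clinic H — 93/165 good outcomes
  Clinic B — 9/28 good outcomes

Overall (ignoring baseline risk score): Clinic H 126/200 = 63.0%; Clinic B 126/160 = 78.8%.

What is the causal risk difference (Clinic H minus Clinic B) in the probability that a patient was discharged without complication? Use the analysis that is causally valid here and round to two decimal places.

+0.16

Since baseline risk score is a pre-existing factor (not a product of the clinic) and it affects the outcome on its own, it is a confounder. The stratified rates, not the pooled rate, identify the causal effect.
Adjusting over the population distribution of baseline risk score: 0.464·(0.943−0.886) + 0.536·(0.564−0.321) = +0.156.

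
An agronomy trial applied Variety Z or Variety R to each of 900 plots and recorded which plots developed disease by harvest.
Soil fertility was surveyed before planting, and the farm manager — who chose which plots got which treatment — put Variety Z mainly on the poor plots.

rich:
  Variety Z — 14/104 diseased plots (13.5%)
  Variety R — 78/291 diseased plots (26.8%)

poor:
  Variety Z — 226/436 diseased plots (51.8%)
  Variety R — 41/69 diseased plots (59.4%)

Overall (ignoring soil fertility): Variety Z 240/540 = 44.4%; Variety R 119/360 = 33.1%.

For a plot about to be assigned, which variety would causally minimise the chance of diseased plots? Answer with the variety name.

The soil fertility-specific comparison favours Variety Z throughout, but the pooled figures favour Variety R. The question is whether to condition on soil fertility.
Here soil fertility is a common cause — it drives both which variety a case falls under and the outcome. The crude comparison mixes populations; the stratum-specific rates are the causally relevant ones.
Within each level — rich: 13.5% vs 26.8%; poor: 51.8% vs 59.4% — Variety Z is lower every time.

Variety Z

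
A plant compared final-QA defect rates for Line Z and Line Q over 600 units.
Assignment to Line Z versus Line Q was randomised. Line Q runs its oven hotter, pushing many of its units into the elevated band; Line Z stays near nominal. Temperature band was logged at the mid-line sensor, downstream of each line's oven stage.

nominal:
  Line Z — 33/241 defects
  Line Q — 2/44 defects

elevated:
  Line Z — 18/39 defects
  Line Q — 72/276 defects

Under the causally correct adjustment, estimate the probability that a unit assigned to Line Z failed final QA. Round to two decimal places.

In-process temperature band is downstream of the line. One should not condition on a consequence of treatment, so the overall rates are the right comparison.
So P(outcome | do(Line Z)) is just the pooled rate for Line Z: 51/280 = 0.182.

0.18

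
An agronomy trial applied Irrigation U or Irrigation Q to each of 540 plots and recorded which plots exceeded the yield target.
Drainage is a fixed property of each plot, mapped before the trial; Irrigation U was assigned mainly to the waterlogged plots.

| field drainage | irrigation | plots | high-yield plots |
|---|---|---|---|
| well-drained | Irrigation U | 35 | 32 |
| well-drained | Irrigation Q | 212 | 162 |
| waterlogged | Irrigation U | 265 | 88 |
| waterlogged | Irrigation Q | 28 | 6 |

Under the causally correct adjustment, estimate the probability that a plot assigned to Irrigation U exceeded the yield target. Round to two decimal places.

0.60

Field drainage differs across irrigations for reasons unrelated to any effect of the irrigation itself, and it separately predicts the outcome — a classic confounder. We must compare within field drainage levels.
Standardising Irrigation U to the population field drainage mix: 0.457·32/35 + 0.543·88/265 = 0.598.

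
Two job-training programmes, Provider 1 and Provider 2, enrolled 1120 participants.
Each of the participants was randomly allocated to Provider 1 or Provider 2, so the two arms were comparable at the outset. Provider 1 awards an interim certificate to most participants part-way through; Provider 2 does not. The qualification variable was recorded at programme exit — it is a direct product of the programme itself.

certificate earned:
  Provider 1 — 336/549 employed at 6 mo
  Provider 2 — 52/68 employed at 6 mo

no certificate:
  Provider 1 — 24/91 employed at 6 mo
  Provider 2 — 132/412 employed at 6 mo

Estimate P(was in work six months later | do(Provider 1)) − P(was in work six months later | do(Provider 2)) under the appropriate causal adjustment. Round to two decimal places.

+0.18

The distribution of qualification attained during the programme is itself part of what the programme does — it is an intermediate outcome. Holding it fixed would remove that part of the effect; the total effect is the pooled difference.
The causal difference is the pooled difference: 0.562 − 0.383 = +0.179.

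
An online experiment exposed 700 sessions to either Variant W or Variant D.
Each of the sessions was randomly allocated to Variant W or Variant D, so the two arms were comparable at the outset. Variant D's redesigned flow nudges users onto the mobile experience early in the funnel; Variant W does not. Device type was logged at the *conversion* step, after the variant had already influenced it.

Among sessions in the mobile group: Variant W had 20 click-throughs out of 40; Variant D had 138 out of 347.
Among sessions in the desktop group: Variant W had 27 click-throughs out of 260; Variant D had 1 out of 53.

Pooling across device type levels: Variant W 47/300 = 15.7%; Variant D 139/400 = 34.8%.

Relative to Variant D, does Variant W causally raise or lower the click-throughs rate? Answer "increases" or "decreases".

decreases

The device type-specific comparison favours Variant W throughout, but the pooled figures favour Variant D. The question is whether to condition on device type.
Device type is recorded after the variant and is itself shifted by it — it sits on the causal path from variant to outcome. Conditioning on a mediator would strip out part of the effect we want; the pooled comparison gives the total causal effect.
Pooled: Variant W 15.7% vs Variant D 34.8%; Variant D is higher overall.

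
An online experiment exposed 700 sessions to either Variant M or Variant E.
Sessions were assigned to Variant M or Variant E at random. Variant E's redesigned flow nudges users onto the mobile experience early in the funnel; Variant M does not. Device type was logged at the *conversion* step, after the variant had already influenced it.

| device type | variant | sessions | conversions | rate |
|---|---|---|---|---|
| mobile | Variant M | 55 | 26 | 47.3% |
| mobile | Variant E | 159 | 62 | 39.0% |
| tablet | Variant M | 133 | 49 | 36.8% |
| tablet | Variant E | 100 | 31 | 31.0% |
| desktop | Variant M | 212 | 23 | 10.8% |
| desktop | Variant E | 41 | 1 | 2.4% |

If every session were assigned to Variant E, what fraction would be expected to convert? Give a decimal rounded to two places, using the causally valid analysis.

0.31

The device type-specific comparison favours Variant M throughout, but the pooled figures favour Variant E. The question is whether to condition on device type.
Device type is downstream of the variant. One should not condition on a consequence of treatment, so the overall rates are the right comparison.
So P(outcome | do(Variant E)) is just the pooled rate for Variant E: 94/300 = 0.313.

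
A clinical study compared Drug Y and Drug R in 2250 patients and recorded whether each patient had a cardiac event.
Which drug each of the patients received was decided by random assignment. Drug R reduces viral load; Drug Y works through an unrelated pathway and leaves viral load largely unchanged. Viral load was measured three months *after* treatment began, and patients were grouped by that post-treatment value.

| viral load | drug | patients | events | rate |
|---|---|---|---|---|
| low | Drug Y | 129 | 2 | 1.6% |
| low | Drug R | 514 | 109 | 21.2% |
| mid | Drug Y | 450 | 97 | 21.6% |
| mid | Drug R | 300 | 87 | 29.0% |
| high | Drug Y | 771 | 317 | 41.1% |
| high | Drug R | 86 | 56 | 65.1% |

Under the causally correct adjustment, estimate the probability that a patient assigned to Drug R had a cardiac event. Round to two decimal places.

0.28

Within every viral load level Drug Y has the lower rate, yet pooled Drug R does — Simpson's reversal.
The distribution of viral load is itself part of what the drug does — it is an intermediate outcome. Holding it fixed would remove that part of the effect; the total effect is the pooled difference.
So P(outcome | do(Drug R)) is just the pooled rate for Drug R: 252/900 = 0.280.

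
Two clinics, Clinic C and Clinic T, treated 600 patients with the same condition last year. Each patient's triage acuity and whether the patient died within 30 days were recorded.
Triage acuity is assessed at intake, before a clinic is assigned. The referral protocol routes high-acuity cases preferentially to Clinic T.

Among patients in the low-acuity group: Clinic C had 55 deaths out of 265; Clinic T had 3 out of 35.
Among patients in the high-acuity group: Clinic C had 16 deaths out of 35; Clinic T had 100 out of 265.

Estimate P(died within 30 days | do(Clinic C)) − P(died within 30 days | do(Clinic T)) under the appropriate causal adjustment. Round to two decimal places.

+0.10

The stratified and pooled comparisons disagree (Clinic T wins within each triage acuity; Clinic C wins overall), so the answer turns on the causal role of triage acuity.
Nothing the clinic does changes triage acuity; the imbalance is an allocation artefact. With triage acuity also predicting the outcome, the pooled figure is confounded, and the within-stratum comparison is the causal one.
Adjusting over the population distribution of triage acuity: 0.500·(0.208−0.086) + 0.500·(0.457−0.377) = +0.101.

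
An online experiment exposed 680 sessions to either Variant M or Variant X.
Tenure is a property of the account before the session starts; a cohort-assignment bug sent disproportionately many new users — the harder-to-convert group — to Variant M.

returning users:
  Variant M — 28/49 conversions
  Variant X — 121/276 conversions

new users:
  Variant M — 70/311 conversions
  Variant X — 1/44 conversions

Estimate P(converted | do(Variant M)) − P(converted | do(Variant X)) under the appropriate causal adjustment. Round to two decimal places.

The user tenure-specific comparison favours Variant M throughout, but the pooled figures favour Variant X. The question is whether to condition on user tenure.
Here user tenure is a common cause — it drives both which variant a case falls under and the outcome. The crude comparison mixes populations; the stratum-specific rates are the causally relevant ones.
Adjusting over the population distribution of user tenure: 0.478·(0.571−0.438) + 0.522·(0.225−0.023) = +0.169.

+0.17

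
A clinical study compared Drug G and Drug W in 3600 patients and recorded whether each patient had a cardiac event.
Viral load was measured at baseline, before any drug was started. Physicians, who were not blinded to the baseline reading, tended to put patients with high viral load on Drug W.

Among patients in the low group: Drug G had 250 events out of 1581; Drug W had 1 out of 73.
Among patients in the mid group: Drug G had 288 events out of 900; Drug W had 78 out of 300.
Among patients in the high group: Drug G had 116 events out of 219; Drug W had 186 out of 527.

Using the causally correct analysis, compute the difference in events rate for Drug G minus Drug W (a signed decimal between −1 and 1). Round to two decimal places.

Here viral load is a common cause — it drives both which drug a case falls under and the outcome. The crude comparison mixes populations; the stratum-specific rates are the causally relevant ones.
Adjusting over the population distribution of viral load: 0.459·(0.158−0.014) + 0.333·(0.320−0.260) + 0.207·(0.530−0.353) = +0.123.

+0.12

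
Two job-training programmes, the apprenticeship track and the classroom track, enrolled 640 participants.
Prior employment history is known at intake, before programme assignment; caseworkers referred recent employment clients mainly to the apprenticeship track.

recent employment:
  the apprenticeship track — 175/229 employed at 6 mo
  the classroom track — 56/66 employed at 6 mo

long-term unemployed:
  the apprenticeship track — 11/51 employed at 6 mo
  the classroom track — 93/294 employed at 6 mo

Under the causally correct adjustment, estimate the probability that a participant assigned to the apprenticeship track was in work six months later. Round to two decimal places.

Prior employment history satisfies the back-door criterion: it is not a descendant of the programme, and it blocks the spurious path from programme to outcome. Adjusting for it (i.e., using the within-prior employment history rates) gives the causal effect.
Standardising the apprenticeship track to the population prior employment history mix: 0.461·175/229 + 0.539·11/51 = 0.469.

0.47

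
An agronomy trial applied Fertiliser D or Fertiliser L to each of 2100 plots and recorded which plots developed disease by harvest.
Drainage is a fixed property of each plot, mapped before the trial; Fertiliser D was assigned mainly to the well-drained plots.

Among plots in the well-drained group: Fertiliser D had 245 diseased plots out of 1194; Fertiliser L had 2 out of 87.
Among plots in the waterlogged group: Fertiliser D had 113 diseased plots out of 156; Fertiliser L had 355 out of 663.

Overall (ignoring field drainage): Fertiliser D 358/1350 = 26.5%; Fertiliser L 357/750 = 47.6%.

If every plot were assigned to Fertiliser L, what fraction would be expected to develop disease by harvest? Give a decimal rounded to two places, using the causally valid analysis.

0.22

The imbalance in field drainage arose from how plots were allocated, not from anything the fertiliser did; and field drainage independently affects the outcome. The pooled gap is confounded — condition on field drainage.
Standardising Fertiliser L to the population field drainage mix: 0.610·2/87 + 0.390·355/663 = 0.223.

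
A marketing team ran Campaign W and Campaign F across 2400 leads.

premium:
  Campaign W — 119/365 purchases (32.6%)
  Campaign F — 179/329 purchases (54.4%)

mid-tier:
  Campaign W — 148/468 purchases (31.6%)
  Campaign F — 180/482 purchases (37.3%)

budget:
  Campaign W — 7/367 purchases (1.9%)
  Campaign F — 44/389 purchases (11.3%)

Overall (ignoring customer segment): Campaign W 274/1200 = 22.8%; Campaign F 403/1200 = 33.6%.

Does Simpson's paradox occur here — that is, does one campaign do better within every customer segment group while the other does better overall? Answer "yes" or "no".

no

Within each customer segment level (premium 32.6% vs 54.4%; mid-tier 31.6% vs 37.3%; budget 1.9% vs 11.3%), Campaign F has the higher rate every time. Pooled: 22.8% vs 33.6% — Campaign F has the higher rate overall. They agree.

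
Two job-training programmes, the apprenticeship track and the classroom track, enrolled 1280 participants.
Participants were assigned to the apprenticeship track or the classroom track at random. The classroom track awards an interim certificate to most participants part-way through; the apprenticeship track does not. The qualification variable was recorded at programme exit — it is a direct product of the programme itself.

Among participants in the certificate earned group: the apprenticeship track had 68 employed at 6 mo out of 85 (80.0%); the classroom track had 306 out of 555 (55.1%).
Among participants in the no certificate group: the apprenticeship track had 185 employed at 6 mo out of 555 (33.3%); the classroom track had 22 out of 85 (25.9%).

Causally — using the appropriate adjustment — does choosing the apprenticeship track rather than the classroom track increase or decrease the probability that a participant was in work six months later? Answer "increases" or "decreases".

Qualification attained during the programme lies on the pathway programme → qualification attained during the programme → outcome, so adjusting for it blocks the indirect effect. For the total causal effect of programme, use the unadjusted pooled rates.
Pooled: the apprenticeship track 39.5% vs the classroom track 51.2%; the classroom track is higher overall.

decreases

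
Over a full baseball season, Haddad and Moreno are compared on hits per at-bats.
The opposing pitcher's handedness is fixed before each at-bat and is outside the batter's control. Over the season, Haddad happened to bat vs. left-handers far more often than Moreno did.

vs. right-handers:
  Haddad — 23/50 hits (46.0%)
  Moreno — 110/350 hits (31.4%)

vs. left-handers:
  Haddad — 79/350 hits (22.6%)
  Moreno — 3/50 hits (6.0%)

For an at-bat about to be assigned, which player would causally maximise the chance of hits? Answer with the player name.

Pitcher handedness differs across players for reasons unrelated to any effect of the player itself, and it separately predicts the outcome — a classic confounder. We must compare within pitcher handedness levels.
Within each level — vs. right-handers: 46.0% vs 31.4%; vs. left-handers: 22.6% vs 6.0% — Haddad is higher every time.

Haddad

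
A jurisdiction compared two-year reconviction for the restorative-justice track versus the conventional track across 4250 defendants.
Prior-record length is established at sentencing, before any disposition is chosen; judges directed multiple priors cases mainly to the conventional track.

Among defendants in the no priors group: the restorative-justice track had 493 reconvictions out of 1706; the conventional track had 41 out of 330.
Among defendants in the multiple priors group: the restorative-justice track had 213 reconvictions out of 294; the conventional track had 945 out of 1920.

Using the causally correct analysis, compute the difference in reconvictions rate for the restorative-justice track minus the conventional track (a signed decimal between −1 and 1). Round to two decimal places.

+0.20

Prior-record length differs across dispositions for reasons unrelated to any effect of the disposition itself, and it separately predicts the outcome — a classic confounder. We must compare within prior-record length levels.
Adjusting over the population distribution of prior-record length: 0.479·(0.289−0.124) + 0.521·(0.724−0.492) = +0.200.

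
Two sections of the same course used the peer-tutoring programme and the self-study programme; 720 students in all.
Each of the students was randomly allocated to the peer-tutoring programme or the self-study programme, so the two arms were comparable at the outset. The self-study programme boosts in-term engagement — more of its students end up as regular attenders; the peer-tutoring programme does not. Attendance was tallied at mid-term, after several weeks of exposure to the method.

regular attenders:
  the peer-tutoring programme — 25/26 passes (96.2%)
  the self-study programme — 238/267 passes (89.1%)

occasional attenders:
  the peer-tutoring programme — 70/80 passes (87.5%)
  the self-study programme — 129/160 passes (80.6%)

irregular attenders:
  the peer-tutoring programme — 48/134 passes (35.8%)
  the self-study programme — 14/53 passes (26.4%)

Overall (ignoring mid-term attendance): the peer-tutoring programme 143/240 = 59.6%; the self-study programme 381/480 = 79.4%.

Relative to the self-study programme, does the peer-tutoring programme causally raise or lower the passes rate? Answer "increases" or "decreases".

Within every mid-term attendance level the peer-tutoring programme has the higher rate, yet pooled the self-study programme does — Simpson's reversal.
Mid-term attendance lies on the pathway teaching method → mid-term attendance → outcome, so adjusting for it blocks the indirect effect. For the total causal effect of teaching method, use the unadjusted pooled rates.
Pooled: the peer-tutoring programme 59.6% vs the self-study programme 79.4%; the self-study programme is higher overall.

decreases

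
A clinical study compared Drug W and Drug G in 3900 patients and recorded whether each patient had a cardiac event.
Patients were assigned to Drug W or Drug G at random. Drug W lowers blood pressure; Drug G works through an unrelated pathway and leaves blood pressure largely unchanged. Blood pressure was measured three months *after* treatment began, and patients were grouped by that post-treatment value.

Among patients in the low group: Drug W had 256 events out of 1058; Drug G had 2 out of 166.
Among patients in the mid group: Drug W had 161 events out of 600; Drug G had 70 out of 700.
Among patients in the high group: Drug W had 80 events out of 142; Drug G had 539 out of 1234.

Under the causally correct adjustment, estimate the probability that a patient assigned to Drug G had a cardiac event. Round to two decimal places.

Blood pressure is downstream of the drug. One should not condition on a consequence of treatment, so the overall rates are the right comparison.
So P(outcome | do(Drug G)) is just the pooled rate for Drug G: 611/2100 = 0.291.

0.29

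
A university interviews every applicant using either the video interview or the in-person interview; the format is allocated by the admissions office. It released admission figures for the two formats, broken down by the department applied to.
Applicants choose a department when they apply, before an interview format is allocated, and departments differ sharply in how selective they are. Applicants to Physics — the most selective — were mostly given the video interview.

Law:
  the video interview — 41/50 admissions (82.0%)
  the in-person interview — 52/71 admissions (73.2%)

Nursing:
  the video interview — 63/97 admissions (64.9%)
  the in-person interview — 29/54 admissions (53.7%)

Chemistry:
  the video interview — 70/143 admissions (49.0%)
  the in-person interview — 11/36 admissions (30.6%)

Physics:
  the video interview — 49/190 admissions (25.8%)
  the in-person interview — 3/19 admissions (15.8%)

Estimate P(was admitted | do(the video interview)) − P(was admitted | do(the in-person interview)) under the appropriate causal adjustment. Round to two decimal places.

The department-specific comparison favours the video interview throughout, but the pooled figures favour the in-person interview. The question is whether to condition on department.
Nothing the interview format does changes department; the imbalance is an allocation artefact. With department also predicting the outcome, the pooled figure is confounded, and the within-stratum comparison is the causal one.
Adjusting over the population distribution of department: 0.183·(0.820−0.732) + 0.229·(0.649−0.537) + 0.271·(0.490−0.306) + 0.317·(0.258−0.158) = +0.123.

+0.12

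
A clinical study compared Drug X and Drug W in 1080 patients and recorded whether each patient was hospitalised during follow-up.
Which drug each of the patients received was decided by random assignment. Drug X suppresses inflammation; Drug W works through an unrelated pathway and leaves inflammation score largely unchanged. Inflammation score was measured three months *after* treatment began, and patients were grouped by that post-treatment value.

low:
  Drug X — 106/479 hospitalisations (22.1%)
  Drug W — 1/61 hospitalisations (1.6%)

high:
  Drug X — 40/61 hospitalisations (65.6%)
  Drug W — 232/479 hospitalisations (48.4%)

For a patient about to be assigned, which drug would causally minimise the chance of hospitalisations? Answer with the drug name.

Inflammation score is recorded after the drug and is itself shifted by it — it sits on the causal path from drug to outcome. Conditioning on a mediator would strip out part of the effect we want; the pooled comparison gives the total causal effect.
Pooled: Drug X 27.0% vs Drug W 43.1%; Drug X is lower overall.

Drug X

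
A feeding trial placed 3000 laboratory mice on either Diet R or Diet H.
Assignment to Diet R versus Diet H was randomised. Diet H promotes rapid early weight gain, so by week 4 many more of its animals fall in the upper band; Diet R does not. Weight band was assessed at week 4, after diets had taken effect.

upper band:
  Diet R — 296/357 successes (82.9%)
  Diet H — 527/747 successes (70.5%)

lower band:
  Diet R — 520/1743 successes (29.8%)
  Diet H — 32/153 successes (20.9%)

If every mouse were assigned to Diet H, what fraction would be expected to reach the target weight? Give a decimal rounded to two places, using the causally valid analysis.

Week-4 weight band lies on the pathway diet → week-4 weight band → outcome, so adjusting for it blocks the indirect effect. For the total causal effect of diet, use the unadjusted pooled rates.
So P(outcome | do(Diet H)) is just the pooled rate for Diet H: 559/900 = 0.621.

0.62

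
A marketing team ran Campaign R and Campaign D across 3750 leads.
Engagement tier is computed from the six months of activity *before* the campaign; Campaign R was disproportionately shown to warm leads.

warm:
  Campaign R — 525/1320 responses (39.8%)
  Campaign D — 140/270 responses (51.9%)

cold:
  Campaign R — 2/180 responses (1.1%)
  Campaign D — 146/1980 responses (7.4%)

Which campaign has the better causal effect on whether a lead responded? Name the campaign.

Campaign D

The engagement tier-specific comparison favours Campaign D throughout, but the pooled figures favour Campaign R. The question is whether to condition on engagement tier.
Engagement tier satisfies the back-door criterion: it is not a descendant of the campaign, and it blocks the spurious path from campaign to outcome. Adjusting for it (i.e., using the within-engagement tier rates) gives the causal effect.
Within each level — warm: 39.8% vs 51.9%; cold: 1.1% vs 7.4% — Campaign D is higher every time.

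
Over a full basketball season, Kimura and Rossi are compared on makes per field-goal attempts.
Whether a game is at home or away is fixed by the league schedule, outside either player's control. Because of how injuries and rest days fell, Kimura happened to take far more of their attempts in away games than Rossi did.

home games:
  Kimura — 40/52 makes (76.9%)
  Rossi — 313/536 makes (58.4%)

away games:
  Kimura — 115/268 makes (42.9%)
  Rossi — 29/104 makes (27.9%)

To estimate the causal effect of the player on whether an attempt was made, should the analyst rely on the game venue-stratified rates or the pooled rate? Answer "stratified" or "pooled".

Game venue satisfies the back-door criterion: it is not a descendant of the player, and it blocks the spurious path from player to outcome. Adjusting for it (i.e., using the within-game venue rates) gives the causal effect.
Within each level — home games: 76.9% vs 58.4%; away games: 42.9% vs 27.9% — Kimura is higher every time.

stratified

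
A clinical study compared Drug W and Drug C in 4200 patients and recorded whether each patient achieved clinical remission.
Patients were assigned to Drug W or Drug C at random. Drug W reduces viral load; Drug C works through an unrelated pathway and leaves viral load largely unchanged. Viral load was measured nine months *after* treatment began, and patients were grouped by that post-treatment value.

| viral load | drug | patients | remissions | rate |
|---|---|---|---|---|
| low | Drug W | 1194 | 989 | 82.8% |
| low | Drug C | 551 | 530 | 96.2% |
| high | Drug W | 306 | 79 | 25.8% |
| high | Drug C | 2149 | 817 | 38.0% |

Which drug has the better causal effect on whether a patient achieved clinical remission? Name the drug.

Drug W

Drug C is higher inside every viral load stratum but Drug W is higher in aggregate. Whether to stratify depends on how viral load relates to the drug.
Viral load here is a post-treatment variable shaped by the drug; conditioning on it would introduce bias rather than remove it. The overall comparison is the causal one.
Pooled: Drug W 71.2% vs Drug C 49.9%; Drug W is higher overall.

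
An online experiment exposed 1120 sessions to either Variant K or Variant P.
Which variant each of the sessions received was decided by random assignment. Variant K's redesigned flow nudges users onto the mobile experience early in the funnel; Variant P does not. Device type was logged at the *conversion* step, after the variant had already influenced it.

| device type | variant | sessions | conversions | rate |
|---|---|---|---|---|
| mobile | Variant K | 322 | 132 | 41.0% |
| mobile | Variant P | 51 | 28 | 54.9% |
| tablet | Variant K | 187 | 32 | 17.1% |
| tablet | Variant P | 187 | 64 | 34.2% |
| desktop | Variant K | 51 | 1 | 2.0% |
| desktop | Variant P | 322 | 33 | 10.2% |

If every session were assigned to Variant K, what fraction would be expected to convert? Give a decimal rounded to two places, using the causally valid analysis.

The device type-specific comparison favours Variant P throughout, but the pooled figures favour Variant K. The question is whether to condition on device type.
Device type is recorded after the variant and is itself shifted by it — it sits on the causal path from variant to outcome. Conditioning on a mediator would strip out part of the effect we want; the pooled comparison gives the total causal effect.
So P(outcome | do(Variant K)) is just the pooled rate for Variant K: 165/560 = 0.295.

0.29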